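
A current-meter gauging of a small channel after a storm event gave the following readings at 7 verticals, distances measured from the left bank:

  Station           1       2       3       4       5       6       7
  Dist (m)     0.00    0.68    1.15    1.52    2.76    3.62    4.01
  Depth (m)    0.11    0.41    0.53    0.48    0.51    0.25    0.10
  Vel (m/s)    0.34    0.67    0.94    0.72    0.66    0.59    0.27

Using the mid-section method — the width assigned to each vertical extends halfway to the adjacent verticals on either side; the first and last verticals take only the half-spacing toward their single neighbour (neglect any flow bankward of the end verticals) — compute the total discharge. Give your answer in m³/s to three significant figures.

w_1 = (0.68 − 0.00)/2 = 0.34 m; q_1 = 0.34 × 0.11 × 0.34 = 0.01272 m³/s
w_2 = (1.15 − 0.00)/2 = 0.575 m; q_2 = 0.67 × 0.41 × 0.575 = 0.1580 m³/s
w_3 = (1.52 − 0.68)/2 = 0.42 m; q_3 = 0.94 × 0.53 × 0.42 = 0.2092 m³/s
w_4 = (2.76 − 1.15)/2 = 0.805 m; q_4 = 0.72 × 0.48 × 0.805 = 0.2782 m³/s
w_5 = (3.62 − 1.52)/2 = 1.05 m; q_5 = 0.66 × 0.51 × 1.05 = 0.3534 m³/s
w_6 = (4.01 − 2.76)/2 = 0.625 m; q_6 = 0.59 × 0.25 × 0.625 = 0.09219 m³/s
w_7 = (4.01 − 3.62)/2 = 0.195 m; q_7 = 0.27 × 0.10 × 0.195 = 0.005265 m³/s
Q = Σ qᵢ = 1.109 m³/s

1.11 m³/s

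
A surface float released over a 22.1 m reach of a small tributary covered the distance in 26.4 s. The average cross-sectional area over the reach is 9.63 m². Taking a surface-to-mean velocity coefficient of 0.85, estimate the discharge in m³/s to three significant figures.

6.85 m³/s

v_surface = L / t̄ = 22.1 / 26.4 = 0.8371 m/s
v_mean = 0.85 × 0.8371 = 0.7116 m/s
Q = A × v_mean = 9.63 × 0.7116 = 6.852 m³/s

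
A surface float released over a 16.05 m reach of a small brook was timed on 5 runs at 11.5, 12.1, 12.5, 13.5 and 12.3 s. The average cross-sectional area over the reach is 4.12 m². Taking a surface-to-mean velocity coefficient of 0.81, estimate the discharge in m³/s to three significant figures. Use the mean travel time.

4.33 m³/s

t̄ = (11.5 + 12.1 + 12.5 + 13.5 + 12.3) / 5 = 12.38 s
v_surface = L / t̄ = 16.05 / 12.38 = 1.296 m/s
v_mean = 0.81 × 1.296 = 1.050 m/s
Q = A × v_mean = 4.12 × 1.050 = 4.326 m³/s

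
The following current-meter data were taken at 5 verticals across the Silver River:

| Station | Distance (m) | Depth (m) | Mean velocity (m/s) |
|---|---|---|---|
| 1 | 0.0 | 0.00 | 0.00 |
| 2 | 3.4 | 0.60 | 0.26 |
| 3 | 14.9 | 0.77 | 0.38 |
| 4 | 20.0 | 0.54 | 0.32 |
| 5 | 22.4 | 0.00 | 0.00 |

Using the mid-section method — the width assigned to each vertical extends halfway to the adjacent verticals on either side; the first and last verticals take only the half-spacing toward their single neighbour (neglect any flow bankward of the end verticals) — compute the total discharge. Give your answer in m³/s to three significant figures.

4.24 m³/s

w_2 = (14.9 − 0.0)/2 = 7.45 m; q_2 = 0.26 × 0.60 × 7.45 = 1.162 m³/s
w_3 = (20.0 − 3.4)/2 = 8.3 m; q_3 = 0.38 × 0.77 × 8.3 = 2.429 m³/s
w_4 = (22.4 − 14.9)/2 = 3.75 m; q_4 = 0.32 × 0.54 × 3.75 = 0.6480 m³/s
Stations 1, 5 contribute zero (depth or velocity is 0).
Q = Σ qᵢ = 4.239 m³/s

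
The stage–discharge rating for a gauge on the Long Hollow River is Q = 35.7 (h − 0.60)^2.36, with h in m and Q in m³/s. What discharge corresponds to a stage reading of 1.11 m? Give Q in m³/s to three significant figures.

7.29 m³/s

Q = 35.7 × (1.11 − 0.60)^2.36 = 35.7 × 0.51^2.36 = 7.287 m³/s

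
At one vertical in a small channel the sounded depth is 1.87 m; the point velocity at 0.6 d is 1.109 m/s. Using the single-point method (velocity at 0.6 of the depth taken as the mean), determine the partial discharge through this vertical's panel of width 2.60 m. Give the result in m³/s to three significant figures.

5.39 m³/s

v̄ = v₀.₆ = 1.109 m/s
q = v̄ × d × w = 1.109 × 1.87 × 2.60 = 5.392 m³/s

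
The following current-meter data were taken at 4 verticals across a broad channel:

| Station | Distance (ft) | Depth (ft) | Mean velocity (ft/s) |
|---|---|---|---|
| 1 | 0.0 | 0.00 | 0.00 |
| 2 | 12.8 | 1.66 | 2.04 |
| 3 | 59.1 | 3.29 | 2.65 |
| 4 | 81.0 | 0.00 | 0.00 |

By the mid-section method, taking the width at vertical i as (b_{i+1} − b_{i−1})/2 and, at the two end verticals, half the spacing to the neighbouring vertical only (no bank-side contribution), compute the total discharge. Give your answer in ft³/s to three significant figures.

397 ft³/s

w_2 = (59.1 − 0.0)/2 = 29.55 ft; q_2 = 2.04 × 1.66 × 29.55 = 100.1 ft³/s
w_3 = (81.0 − 12.8)/2 = 34.1 ft; q_3 = 2.65 × 3.29 × 34.1 = 297.3 ft³/s
Stations 1, 4 contribute zero (depth or velocity is 0).
Q = Σ qᵢ = 397.4 ft³/s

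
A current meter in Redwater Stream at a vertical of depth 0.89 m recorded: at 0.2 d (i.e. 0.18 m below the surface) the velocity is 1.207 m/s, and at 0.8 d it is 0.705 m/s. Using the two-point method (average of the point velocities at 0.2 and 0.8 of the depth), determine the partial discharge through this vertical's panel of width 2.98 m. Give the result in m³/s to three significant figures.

v̄ = (1.207 + 0.705) / 2 = 0.9560 m/s
q = v̄ × d × w = 0.9560 × 0.89 × 2.98 = 2.536 m³/s

2.54 m³/s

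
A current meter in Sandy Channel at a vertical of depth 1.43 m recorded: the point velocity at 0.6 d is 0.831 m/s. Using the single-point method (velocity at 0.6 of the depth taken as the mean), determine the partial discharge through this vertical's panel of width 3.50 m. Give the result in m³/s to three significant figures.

v̄ = v₀.₆ = 0.831 m/s
q = v̄ × d × w = 0.8310 × 1.43 × 3.50 = 4.159 m³/s

4.16 m³/s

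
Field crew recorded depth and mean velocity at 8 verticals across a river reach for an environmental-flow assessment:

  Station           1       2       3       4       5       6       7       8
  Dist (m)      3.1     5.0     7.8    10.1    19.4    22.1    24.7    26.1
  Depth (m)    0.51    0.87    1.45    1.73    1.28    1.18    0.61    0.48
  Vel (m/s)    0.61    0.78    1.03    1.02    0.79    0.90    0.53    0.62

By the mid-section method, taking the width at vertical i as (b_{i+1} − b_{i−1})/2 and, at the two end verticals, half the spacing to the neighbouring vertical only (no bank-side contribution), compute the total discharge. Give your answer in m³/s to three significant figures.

w_1 = (5.0 − 3.1)/2 = 0.95 m; q_1 = 0.61 × 0.51 × 0.95 = 0.2955 m³/s
w_2 = (7.8 − 3.1)/2 = 2.35 m; q_2 = 0.78 × 0.87 × 2.35 = 1.595 m³/s
w_3 = (10.1 − 5.0)/2 = 2.55 m; q_3 = 1.03 × 1.45 × 2.55 = 3.808 m³/s
w_4 = (19.4 − 7.8)/2 = 5.8 m; q_4 = 1.02 × 1.73 × 5.8 = 10.23 m³/s
w_5 = (22.1 − 10.1)/2 = 6 m; q_5 = 0.79 × 1.28 × 6 = 6.067 m³/s
w_6 = (24.7 − 19.4)/2 = 2.65 m; q_6 = 0.90 × 1.18 × 2.65 = 2.814 m³/s
w_7 = (26.1 − 22.1)/2 = 2 m; q_7 = 0.53 × 0.61 × 2 = 0.6466 m³/s
w_8 = (26.1 − 24.7)/2 = 0.7 m; q_8 = 0.62 × 0.48 × 0.7 = 0.2083 m³/s
Q = Σ qᵢ = 25.67 m³/s

25.7 m³/s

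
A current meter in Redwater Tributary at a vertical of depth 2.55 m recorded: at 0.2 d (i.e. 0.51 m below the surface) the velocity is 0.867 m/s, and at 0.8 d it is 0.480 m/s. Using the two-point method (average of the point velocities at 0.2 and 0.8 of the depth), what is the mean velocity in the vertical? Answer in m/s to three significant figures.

0.674 m/s

v̄ = (0.867 + 0.480) / 2 = 0.6735 m/s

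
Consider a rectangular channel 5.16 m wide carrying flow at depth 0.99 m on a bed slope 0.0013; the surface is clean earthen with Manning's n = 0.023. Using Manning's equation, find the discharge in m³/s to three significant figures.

6.41 m³/s

A = b·y = 5.16 × 0.99 = 5.108 m²
P = b + 2y = 5.16 + 2×0.99 = 7.140 m
R = A/P = 5.108/7.140 = 0.7155 m
Q = (1/n)·A·R^(2/3)·S^(1/2) = (1/0.023) × 5.108 × 0.7155^(2/3) × 0.0013^(1/2) = 6.406 m³/s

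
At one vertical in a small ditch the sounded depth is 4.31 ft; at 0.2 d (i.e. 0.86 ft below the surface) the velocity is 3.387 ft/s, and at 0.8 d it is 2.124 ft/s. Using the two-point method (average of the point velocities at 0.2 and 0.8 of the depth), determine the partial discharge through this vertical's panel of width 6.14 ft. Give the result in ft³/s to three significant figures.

v̄ = (3.387 + 2.124) / 2 = 2.756 ft/s
q = v̄ × d × w = 2.756 × 4.31 × 6.14 = 72.92 ft³/s

72.9 ft³/s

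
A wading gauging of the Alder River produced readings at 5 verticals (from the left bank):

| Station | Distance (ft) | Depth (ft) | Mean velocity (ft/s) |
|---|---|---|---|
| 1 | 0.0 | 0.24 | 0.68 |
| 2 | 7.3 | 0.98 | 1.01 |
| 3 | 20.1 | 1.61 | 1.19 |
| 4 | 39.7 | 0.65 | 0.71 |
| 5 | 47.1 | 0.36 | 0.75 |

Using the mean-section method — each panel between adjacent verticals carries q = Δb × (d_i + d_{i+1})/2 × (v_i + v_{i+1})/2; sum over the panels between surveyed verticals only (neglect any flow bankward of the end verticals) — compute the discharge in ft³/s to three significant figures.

45.8 ft³/s

Panel 1-2: Δb = 7.3 ft, d̄ = (0.24+0.98)/2 = 0.61, v̄ = (0.68+1.01)/2 = 0.845 → q = 7.3×0.61×0.845 = 3.763 ft³/s
Panel 2-3: Δb = 12.8 ft, d̄ = (0.98+1.61)/2 = 1.295, v̄ = (1.01+1.19)/2 = 1.1 → q = 12.8×1.295×1.1 = 18.23 ft³/s
Panel 3-4: Δb = 19.6 ft, d̄ = (1.61+0.65)/2 = 1.13, v̄ = (1.19+0.71)/2 = 0.95 → q = 19.6×1.13×0.95 = 21.04 ft³/s
Panel 4-5: Δb = 7.4 ft, d̄ = (0.65+0.36)/2 = 0.505, v̄ = (0.71+0.75)/2 = 0.73 → q = 7.4×0.505×0.73 = 2.728 ft³/s
Q = Σ q = 45.76 ft³/s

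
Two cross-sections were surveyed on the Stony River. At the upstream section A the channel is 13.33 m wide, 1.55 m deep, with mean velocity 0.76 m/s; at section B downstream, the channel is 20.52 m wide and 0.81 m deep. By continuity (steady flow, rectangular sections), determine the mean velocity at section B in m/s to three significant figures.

Q = A₁V₁ = (13.33×1.55) × 0.76 = 15.70 m³/s
A₂ = 20.52 × 0.81 = 16.62 m²
V₂ = Q/A₂ = 15.70/16.62 = 0.9447 m/s

0.945 m/s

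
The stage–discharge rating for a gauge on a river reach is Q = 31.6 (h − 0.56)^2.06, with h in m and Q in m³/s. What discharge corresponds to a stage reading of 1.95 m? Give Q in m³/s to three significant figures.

62.3 m³/s

Q = 31.6 × (1.95 − 0.56)^2.06 = 31.6 × 1.39^2.06 = 62.27 m³/s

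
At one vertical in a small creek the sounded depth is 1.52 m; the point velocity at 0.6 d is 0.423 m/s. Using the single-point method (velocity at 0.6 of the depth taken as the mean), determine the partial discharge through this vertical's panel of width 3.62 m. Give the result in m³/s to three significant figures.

v̄ = v₀.₆ = 0.423 m/s
q = v̄ × d × w = 0.4230 × 1.52 × 3.62 = 2.328 m³/s

2.33 m³/s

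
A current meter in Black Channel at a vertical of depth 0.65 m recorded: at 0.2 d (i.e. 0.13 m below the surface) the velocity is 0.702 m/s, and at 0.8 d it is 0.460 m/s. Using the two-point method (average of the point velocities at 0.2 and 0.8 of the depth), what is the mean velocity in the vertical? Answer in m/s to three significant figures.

v̄ = (0.702 + 0.460) / 2 = 0.5810 m/s

0.581 m/s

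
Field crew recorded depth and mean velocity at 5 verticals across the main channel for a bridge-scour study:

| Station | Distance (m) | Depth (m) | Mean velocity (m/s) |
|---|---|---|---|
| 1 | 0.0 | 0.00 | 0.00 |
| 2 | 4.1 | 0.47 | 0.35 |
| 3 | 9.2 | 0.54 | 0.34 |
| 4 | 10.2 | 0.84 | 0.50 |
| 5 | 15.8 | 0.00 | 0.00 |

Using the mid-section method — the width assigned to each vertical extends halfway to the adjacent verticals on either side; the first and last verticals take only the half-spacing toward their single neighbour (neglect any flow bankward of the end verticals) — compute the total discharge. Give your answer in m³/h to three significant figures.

9730 m³/h

w_2 = (9.2 − 0.0)/2 = 4.6 m; q_2 = 0.35 × 0.47 × 4.6 = 0.7567 m³/s
w_3 = (10.2 − 4.1)/2 = 3.05 m; q_3 = 0.34 × 0.54 × 3.05 = 0.5600 m³/s
w_4 = (15.8 − 9.2)/2 = 3.3 m; q_4 = 0.50 × 0.84 × 3.3 = 1.386 m³/s
Stations 1, 5 contribute zero (depth or velocity is 0).
Q = Σ qᵢ = 2.703 m³/s
= 2.703 × 3600 = 9730 m³/h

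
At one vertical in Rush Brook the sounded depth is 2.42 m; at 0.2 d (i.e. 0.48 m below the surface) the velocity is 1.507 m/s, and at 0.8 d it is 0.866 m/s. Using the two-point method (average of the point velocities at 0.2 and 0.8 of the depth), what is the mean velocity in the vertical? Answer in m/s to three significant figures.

v̄ = (1.507 + 0.866) / 2 = 1.187 m/s

1.19 m/s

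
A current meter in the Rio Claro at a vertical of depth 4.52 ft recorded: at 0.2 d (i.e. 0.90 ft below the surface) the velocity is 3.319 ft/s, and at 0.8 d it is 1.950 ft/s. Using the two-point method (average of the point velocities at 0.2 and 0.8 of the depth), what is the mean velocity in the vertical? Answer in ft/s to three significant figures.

v̄ = (3.319 + 1.950) / 2 = 2.635 ft/s

2.63 ft/s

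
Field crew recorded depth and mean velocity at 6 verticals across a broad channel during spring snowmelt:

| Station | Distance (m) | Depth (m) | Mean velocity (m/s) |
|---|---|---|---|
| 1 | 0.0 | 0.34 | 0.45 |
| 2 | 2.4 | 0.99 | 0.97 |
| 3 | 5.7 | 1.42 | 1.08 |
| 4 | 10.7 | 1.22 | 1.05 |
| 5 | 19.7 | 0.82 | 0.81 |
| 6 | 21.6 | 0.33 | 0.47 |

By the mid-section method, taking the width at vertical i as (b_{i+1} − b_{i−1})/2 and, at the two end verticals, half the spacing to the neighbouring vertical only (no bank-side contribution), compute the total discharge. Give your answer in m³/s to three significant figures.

w_1 = (2.4 − 0.0)/2 = 1.2 m; q_1 = 0.45 × 0.34 × 1.2 = 0.1836 m³/s
w_2 = (5.7 − 0.0)/2 = 2.85 m; q_2 = 0.97 × 0.99 × 2.85 = 2.737 m³/s
w_3 = (10.7 − 2.4)/2 = 4.15 m; q_3 = 1.08 × 1.42 × 4.15 = 6.364 m³/s
w_4 = (19.7 − 5.7)/2 = 7 m; q_4 = 1.05 × 1.22 × 7 = 8.967 m³/s
w_5 = (21.6 − 10.7)/2 = 5.45 m; q_5 = 0.81 × 0.82 × 5.45 = 3.620 m³/s
w_6 = (21.6 − 19.7)/2 = 0.95 m; q_6 = 0.47 × 0.33 × 0.95 = 0.1473 m³/s
Q = Σ qᵢ = 22.02 m³/s

22.0 m³/s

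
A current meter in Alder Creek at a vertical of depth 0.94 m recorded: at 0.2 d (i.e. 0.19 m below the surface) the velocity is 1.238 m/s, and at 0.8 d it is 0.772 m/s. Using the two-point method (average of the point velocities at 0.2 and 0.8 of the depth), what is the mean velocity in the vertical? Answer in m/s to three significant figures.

v̄ = (1.238 + 0.772) / 2 = 1.005 m/s

1.01 m/s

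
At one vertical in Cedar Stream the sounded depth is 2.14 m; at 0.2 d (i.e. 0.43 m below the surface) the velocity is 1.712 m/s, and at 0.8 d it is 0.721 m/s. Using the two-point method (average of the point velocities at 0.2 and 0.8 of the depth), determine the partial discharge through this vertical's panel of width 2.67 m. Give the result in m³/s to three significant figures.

v̄ = (1.712 + 0.721) / 2 = 1.217 m/s
q = v̄ × d × w = 1.217 × 2.14 × 2.67 = 6.951 m³/s

6.95 m³/s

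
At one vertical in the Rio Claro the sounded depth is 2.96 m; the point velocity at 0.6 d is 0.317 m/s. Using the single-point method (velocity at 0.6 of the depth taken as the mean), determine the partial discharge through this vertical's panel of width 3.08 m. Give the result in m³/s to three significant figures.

2.89 m³/s

v̄ = v₀.₆ = 0.317 m/s
q = v̄ × d × w = 0.3170 × 2.96 × 3.08 = 2.890 m³/s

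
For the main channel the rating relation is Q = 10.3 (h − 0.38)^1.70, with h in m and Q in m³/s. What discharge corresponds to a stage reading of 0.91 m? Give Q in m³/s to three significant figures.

Q = 10.3 × (0.91 − 0.38)^1.70 = 10.3 × 0.53^1.70 = 3.500 m³/s

3.50 m³/s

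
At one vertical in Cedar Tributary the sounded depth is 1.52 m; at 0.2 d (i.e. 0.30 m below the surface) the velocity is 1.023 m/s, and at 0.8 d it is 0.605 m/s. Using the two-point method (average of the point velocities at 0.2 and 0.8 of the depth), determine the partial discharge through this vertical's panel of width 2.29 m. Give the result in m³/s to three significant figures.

2.83 m³/s

v̄ = (1.023 + 0.605) / 2 = 0.8140 m/s
q = v̄ × d × w = 0.8140 × 1.52 × 2.29 = 2.833 m³/s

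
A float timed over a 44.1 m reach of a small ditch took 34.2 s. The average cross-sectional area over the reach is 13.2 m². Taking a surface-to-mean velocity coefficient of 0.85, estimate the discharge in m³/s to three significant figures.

v_surface = L / t̄ = 44.1 / 34.2 = 1.289 m/s
v_mean = 0.85 × 1.289 = 1.096 m/s
Q = A × v_mean = 13.2 × 1.096 = 14.47 m³/s

14.5 m³/s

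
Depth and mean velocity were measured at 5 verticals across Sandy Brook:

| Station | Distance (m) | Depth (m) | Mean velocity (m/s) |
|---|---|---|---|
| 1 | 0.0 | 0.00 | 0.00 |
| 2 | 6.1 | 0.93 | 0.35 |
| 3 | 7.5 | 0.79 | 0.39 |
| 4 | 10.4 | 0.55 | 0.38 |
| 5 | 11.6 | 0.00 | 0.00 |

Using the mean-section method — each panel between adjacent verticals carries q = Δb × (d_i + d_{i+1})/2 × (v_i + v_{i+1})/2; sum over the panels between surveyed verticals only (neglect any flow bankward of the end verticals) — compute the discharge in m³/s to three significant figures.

Panel 1-2: Δb = 6.1 m, d̄ = (0.00+0.93)/2 = 0.465, v̄ = (0.00+0.35)/2 = 0.175 → q = 6.1×0.465×0.175 = 0.4964 m³/s
Panel 2-3: Δb = 1.4 m, d̄ = (0.93+0.79)/2 = 0.86, v̄ = (0.35+0.39)/2 = 0.37 → q = 1.4×0.86×0.37 = 0.4455 m³/s
Panel 3-4: Δb = 2.9 m, d̄ = (0.79+0.55)/2 = 0.67, v̄ = (0.39+0.38)/2 = 0.385 → q = 2.9×0.67×0.385 = 0.7481 m³/s
Panel 4-5: Δb = 1.2 m, d̄ = (0.55+0.00)/2 = 0.275, v̄ = (0.38+0.00)/2 = 0.19 → q = 1.2×0.275×0.19 = 0.06270 m³/s
Q = Σ q = 1.753 m³/s

1.75 m³/s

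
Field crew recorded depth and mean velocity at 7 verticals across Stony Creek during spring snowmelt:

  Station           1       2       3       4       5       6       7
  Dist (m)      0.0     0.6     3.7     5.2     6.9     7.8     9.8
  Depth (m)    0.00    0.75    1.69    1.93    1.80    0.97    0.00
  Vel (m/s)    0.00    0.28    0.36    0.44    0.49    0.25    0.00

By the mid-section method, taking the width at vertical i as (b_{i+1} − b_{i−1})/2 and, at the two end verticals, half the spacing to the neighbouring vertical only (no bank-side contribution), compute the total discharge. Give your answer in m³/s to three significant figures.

w_2 = (3.7 − 0.0)/2 = 1.85 m; q_2 = 0.28 × 0.75 × 1.85 = 0.3885 m³/s
w_3 = (5.2 − 0.6)/2 = 2.3 m; q_3 = 0.36 × 1.69 × 2.3 = 1.399 m³/s
w_4 = (6.9 − 3.7)/2 = 1.6 m; q_4 = 0.44 × 1.93 × 1.6 = 1.359 m³/s
w_5 = (7.8 − 5.2)/2 = 1.3 m; q_5 = 0.49 × 1.80 × 1.3 = 1.147 m³/s
w_6 = (9.8 − 6.9)/2 = 1.45 m; q_6 = 0.25 × 0.97 × 1.45 = 0.3516 m³/s
Stations 1, 7 contribute zero (depth or velocity is 0).
Q = Σ qᵢ = 4.645 m³/s

4.64 m³/s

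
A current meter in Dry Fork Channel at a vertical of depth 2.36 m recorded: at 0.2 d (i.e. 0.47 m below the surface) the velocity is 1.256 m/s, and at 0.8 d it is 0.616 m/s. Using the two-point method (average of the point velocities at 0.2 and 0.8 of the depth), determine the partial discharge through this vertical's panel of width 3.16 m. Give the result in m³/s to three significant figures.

v̄ = (1.256 + 0.616) / 2 = 0.9360 m/s
q = v̄ × d × w = 0.9360 × 2.36 × 3.16 = 6.980 m³/s

6.98 m³/s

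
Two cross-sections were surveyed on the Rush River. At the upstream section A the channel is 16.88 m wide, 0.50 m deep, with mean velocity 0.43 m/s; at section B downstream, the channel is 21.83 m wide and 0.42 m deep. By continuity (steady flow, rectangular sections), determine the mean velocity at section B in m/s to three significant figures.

0.396 m/s

Q = A₁V₁ = (16.88×0.50) × 0.43 = 3.629 m³/s
A₂ = 21.83 × 0.42 = 9.169 m²
V₂ = Q/A₂ = 3.629/9.169 = 0.3958 m/s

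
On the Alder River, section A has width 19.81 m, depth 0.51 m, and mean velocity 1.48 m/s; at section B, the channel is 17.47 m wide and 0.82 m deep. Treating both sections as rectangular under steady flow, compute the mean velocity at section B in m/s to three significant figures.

1.04 m/s

Q = A₁V₁ = (19.81×0.51) × 1.48 = 14.95 m³/s
A₂ = 17.47 × 0.82 = 14.33 m²
V₂ = Q/A₂ = 14.95/14.33 = 1.044 m/s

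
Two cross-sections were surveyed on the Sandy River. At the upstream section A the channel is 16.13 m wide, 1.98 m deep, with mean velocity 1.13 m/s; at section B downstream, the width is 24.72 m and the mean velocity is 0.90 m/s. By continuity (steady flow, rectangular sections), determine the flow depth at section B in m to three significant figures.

1.62 m

Q = A₁V₁ = (16.13×1.98) × 1.13 = 36.09 m³/s
d₂ = Q/(b₂ V₂) = 36.09/(24.72×0.90) = 1.622 m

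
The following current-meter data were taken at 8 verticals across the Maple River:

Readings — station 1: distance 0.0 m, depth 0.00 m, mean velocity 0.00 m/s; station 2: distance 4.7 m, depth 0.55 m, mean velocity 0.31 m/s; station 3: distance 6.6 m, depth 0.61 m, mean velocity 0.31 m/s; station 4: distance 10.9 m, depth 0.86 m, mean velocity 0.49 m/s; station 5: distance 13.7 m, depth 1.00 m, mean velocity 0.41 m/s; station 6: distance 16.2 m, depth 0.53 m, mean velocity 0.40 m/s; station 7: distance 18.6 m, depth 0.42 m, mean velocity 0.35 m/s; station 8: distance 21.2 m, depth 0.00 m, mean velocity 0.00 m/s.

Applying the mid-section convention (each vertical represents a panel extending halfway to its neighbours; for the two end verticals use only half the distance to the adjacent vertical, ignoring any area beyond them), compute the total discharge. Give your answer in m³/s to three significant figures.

4.62 m³/s

w_2 = (6.6 − 0.0)/2 = 3.3 m; q_2 = 0.31 × 0.55 × 3.3 = 0.5627 m³/s
w_3 = (10.9 − 4.7)/2 = 3.1 m; q_3 = 0.31 × 0.61 × 3.1 = 0.5862 m³/s
w_4 = (13.7 − 6.6)/2 = 3.55 m; q_4 = 0.49 × 0.86 × 3.55 = 1.496 m³/s
w_5 = (16.2 − 10.9)/2 = 2.65 m; q_5 = 0.41 × 1.00 × 2.65 = 1.087 m³/s
w_6 = (18.6 − 13.7)/2 = 2.45 m; q_6 = 0.40 × 0.53 × 2.45 = 0.5194 m³/s
w_7 = (21.2 − 16.2)/2 = 2.5 m; q_7 = 0.35 × 0.42 × 2.5 = 0.3675 m³/s
Stations 1, 8 contribute zero (depth or velocity is 0).
Q = Σ qᵢ = 4.618 m³/s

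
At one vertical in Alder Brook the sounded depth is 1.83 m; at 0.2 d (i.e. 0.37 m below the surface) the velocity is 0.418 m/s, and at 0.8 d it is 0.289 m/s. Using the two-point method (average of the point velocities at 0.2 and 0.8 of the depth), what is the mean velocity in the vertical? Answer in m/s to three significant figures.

v̄ = (0.418 + 0.289) / 2 = 0.3535 m/s

0.354 m/s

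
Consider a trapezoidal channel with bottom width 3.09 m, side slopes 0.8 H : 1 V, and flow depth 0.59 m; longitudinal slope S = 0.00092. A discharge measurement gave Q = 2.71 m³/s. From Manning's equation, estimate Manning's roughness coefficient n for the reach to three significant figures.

A = (b + z·y)·y = (3.09 + 0.8×0.59)×0.59 = 2.102 m²
P = b + 2y√(1+z²) = 3.09 + 2×0.59×√(1+0.8²) = 4.601 m
R = A/P = 2.102/4.601 = 0.4568 m
n = (1/Q)·A·R^(2/3)·S^(1/2) = (1/2.71) × 2.102 × 0.5931 × 0.03033 = 0.01395

0.0140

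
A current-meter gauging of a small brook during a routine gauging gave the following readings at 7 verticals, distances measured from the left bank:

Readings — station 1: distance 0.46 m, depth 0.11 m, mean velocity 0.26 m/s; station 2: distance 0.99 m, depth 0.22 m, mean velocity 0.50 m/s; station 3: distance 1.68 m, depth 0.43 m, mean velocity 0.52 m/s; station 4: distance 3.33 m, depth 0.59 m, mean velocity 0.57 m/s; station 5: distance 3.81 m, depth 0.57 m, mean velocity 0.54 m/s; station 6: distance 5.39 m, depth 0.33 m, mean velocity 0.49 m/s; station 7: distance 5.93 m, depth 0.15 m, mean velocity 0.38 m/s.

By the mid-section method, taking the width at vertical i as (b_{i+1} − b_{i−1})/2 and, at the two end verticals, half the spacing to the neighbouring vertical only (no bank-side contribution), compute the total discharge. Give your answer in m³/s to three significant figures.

1.20 m³/s

w_1 = (0.99 − 0.46)/2 = 0.265 m; q_1 = 0.26 × 0.11 × 0.265 = 0.007579 m³/s
w_2 = (1.68 − 0.46)/2 = 0.61 m; q_2 = 0.50 × 0.22 × 0.61 = 0.06710 m³/s
w_3 = (3.33 − 0.99)/2 = 1.17 m; q_3 = 0.52 × 0.43 × 1.17 = 0.2616 m³/s
w_4 = (3.81 − 1.68)/2 = 1.065 m; q_4 = 0.57 × 0.59 × 1.065 = 0.3582 m³/s
w_5 = (5.39 − 3.33)/2 = 1.03 m; q_5 = 0.54 × 0.57 × 1.03 = 0.3170 m³/s
w_6 = (5.93 − 3.81)/2 = 1.06 m; q_6 = 0.49 × 0.33 × 1.06 = 0.1714 m³/s
w_7 = (5.93 − 5.39)/2 = 0.27 m; q_7 = 0.38 × 0.15 × 0.27 = 0.01539 m³/s
Q = Σ qᵢ = 1.198 m³/s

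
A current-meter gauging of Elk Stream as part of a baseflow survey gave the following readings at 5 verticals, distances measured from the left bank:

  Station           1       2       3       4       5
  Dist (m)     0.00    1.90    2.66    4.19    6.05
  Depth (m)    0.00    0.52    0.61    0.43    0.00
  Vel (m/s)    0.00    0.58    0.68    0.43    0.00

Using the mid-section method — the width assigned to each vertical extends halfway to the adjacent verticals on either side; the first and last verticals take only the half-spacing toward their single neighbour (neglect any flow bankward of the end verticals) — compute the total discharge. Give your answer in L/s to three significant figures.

w_2 = (2.66 − 0.00)/2 = 1.33 m; q_2 = 0.58 × 0.52 × 1.33 = 0.4011 m³/s
w_3 = (4.19 − 1.90)/2 = 1.145 m; q_3 = 0.68 × 0.61 × 1.145 = 0.4749 m³/s
w_4 = (6.05 − 2.66)/2 = 1.695 m; q_4 = 0.43 × 0.43 × 1.695 = 0.3134 m³/s
Stations 1, 5 contribute zero (depth or velocity is 0).
Q = Σ qᵢ = 1.189 m³/s
= 1.189 × 1000 = 1189 L/s

1190 L/s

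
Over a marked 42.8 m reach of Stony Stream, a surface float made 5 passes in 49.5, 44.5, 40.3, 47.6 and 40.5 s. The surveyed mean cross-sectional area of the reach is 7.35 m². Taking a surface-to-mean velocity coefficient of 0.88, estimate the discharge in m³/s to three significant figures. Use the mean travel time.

t̄ = (49.5 + 44.5 + 40.3 + 47.6 + 40.5) / 5 = 44.48 s
v_surface = L / t̄ = 42.8 / 44.48 = 0.9622 m/s
v_mean = 0.88 × 0.9622 = 0.8468 m/s
Q = A × v_mean = 7.35 × 0.8468 = 6.224 m³/s

6.22 m³/s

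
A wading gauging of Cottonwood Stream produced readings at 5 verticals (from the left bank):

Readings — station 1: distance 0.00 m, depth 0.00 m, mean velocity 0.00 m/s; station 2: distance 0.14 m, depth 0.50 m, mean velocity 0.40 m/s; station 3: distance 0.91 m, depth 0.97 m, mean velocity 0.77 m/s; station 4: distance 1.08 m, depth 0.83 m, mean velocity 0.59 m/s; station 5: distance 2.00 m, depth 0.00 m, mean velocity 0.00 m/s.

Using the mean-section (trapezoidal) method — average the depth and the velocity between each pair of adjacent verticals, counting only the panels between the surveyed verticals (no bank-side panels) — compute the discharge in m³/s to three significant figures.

0.555 m³/s

Panel 1-2: Δb = 0.14 m, d̄ = (0.00+0.50)/2 = 0.25, v̄ = (0.00+0.40)/2 = 0.2 → q = 0.14×0.25×0.2 = 0.007000 m³/s
Panel 2-3: Δb = 0.77 m, d̄ = (0.50+0.97)/2 = 0.735, v̄ = (0.40+0.77)/2 = 0.585 → q = 0.77×0.735×0.585 = 0.3311 m³/s
Panel 3-4: Δb = 0.17 m, d̄ = (0.97+0.83)/2 = 0.9, v̄ = (0.77+0.59)/2 = 0.68 → q = 0.17×0.9×0.68 = 0.1040 m³/s
Panel 4-5: Δb = 0.92 m, d̄ = (0.83+0.00)/2 = 0.415, v̄ = (0.59+0.00)/2 = 0.295 → q = 0.92×0.415×0.295 = 0.1126 m³/s
Q = Σ q = 0.5548 m³/s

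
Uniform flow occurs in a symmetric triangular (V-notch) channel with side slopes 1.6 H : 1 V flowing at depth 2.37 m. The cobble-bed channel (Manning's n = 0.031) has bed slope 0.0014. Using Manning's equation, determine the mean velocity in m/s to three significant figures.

A = z·y² = 1.6×2.37² = 8.987 m²
P = 2y√(1+z²) = 2×2.37×√(1+1.6²) = 8.943 m
R = A/P = 8.987/8.943 = 1.005 m
Q = (1/n)·A·R^(2/3)·S^(1/2) = (1/0.031) × 8.987 × 1.005^(2/3) × 0.0014^(1/2) = 10.88 m³/s
V = Q/A = 10.88/8.987 = 1.211 m/s

1.21 m/s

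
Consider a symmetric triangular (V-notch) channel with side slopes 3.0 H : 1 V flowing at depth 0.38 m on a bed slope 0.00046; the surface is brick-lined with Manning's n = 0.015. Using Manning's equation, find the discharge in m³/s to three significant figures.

0.198 m³/s

A = z·y² = 3.0×0.38² = 0.4332 m²
P = 2y√(1+z²) = 2×0.38×√(1+3.0²) = 2.403 m
R = A/P = 0.4332/2.403 = 0.1802 m
Q = (1/n)·A·R^(2/3)·S^(1/2) = (1/0.015) × 0.4332 × 0.1802^(2/3) × 0.00046^(1/2) = 0.1976 m³/s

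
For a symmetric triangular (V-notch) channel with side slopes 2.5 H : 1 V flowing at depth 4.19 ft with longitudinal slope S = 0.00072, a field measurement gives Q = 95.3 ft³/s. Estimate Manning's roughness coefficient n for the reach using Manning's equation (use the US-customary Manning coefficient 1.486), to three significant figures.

0.0286

A = z·y² = 2.5×4.19² = 43.89 ft²
P = 2y√(1+z²) = 2×4.19×√(1+2.5²) = 22.56 ft
R = A/P = 43.89/22.56 = 1.945 ft
n = (1.486/Q)·A·R^(2/3)·S^(1/2) = (1.486/95.3) × 43.89 × 1.558 × 0.02683 = 0.02862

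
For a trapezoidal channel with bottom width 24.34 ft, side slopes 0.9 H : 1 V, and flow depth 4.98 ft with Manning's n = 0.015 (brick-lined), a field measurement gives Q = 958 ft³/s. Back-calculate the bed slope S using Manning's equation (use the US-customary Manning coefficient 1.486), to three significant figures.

A = (b + z·y)·y = (24.34 + 0.9×4.98)×4.98 = 143.5 ft²
P = b + 2y√(1+z²) = 24.34 + 2×4.98×√(1+0.9²) = 37.74 ft
R = A/P = 143.5/37.74 = 3.803 ft
S = (Q·n / (1.486·A·R^(2/3)))² = (958×0.015 / (1.486×143.5×2.437))² = 0.0007646

0.000765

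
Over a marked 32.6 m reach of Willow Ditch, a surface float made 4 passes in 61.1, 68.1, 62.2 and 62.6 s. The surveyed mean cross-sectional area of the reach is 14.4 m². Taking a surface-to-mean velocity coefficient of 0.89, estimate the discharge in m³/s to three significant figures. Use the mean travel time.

t̄ = (61.1 + 68.1 + 62.2 + 62.6) / 4 = 63.5 s
v_surface = L / t̄ = 32.6 / 63.5 = 0.5134 m/s
v_mean = 0.89 × 0.5134 = 0.4569 m/s
Q = A × v_mean = 14.4 × 0.4569 = 6.580 m³/s

6.58 m³/s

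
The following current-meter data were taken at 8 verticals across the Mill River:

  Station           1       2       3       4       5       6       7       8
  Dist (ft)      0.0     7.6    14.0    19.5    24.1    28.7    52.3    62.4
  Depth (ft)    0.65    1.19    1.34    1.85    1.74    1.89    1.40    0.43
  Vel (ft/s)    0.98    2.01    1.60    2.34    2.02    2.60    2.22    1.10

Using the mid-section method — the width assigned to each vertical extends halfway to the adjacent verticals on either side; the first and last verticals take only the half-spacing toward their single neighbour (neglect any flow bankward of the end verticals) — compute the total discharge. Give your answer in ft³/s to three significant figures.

w_1 = (7.6 − 0.0)/2 = 3.8 ft; q_1 = 0.98 × 0.65 × 3.8 = 2.421 ft³/s
w_2 = (14.0 − 0.0)/2 = 7 ft; q_2 = 2.01 × 1.19 × 7 = 16.74 ft³/s
w_3 = (19.5 − 7.6)/2 = 5.95 ft; q_3 = 1.60 × 1.34 × 5.95 = 12.76 ft³/s
w_4 = (24.1 − 14.0)/2 = 5.05 ft; q_4 = 2.34 × 1.85 × 5.05 = 21.86 ft³/s
w_5 = (28.7 − 19.5)/2 = 4.6 ft; q_5 = 2.02 × 1.74 × 4.6 = 16.17 ft³/s
w_6 = (52.3 − 24.1)/2 = 14.1 ft; q_6 = 2.60 × 1.89 × 14.1 = 69.29 ft³/s
w_7 = (62.4 − 28.7)/2 = 16.85 ft; q_7 = 2.22 × 1.40 × 16.85 = 52.37 ft³/s
w_8 = (62.4 − 52.3)/2 = 5.05 ft; q_8 = 1.10 × 0.43 × 5.05 = 2.389 ft³/s
Q = Σ qᵢ = 194.0 ft³/s

194 ft³/s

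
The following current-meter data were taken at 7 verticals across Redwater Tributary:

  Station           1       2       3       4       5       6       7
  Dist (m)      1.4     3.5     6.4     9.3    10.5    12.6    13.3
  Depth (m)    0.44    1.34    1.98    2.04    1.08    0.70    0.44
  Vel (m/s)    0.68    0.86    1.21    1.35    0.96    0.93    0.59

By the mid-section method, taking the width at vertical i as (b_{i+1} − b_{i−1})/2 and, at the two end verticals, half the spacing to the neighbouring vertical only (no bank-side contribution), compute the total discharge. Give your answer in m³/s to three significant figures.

w_1 = (3.5 − 1.4)/2 = 1.05 m; q_1 = 0.68 × 0.44 × 1.05 = 0.3142 m³/s
w_2 = (6.4 − 1.4)/2 = 2.5 m; q_2 = 0.86 × 1.34 × 2.5 = 2.881 m³/s
w_3 = (9.3 − 3.5)/2 = 2.9 m; q_3 = 1.21 × 1.98 × 2.9 = 6.948 m³/s
w_4 = (10.5 − 6.4)/2 = 2.05 m; q_4 = 1.35 × 2.04 × 2.05 = 5.646 m³/s
w_5 = (12.6 − 9.3)/2 = 1.65 m; q_5 = 0.96 × 1.08 × 1.65 = 1.711 m³/s
w_6 = (13.3 − 10.5)/2 = 1.4 m; q_6 = 0.93 × 0.70 × 1.4 = 0.9114 m³/s
w_7 = (13.3 − 12.6)/2 = 0.35 m; q_7 = 0.59 × 0.44 × 0.35 = 0.09086 m³/s
Q = Σ qᵢ = 18.50 m³/s

18.5 m³/s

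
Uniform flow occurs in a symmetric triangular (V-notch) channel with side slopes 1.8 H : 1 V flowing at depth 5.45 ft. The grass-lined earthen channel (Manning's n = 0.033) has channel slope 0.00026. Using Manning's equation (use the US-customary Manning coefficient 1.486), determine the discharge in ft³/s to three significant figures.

69.2 ft³/s

A = z·y² = 1.8×5.45² = 53.46 ft²
P = 2y√(1+z²) = 2×5.45×√(1+1.8²) = 22.44 ft
R = A/P = 53.46/22.44 = 2.382 ft
Q = (1.486/n)·A·R^(2/3)·S^(1/2) = (1.486/0.033) × 53.46 × 2.382^(2/3) × 0.00026^(1/2) = 69.24 ft³/s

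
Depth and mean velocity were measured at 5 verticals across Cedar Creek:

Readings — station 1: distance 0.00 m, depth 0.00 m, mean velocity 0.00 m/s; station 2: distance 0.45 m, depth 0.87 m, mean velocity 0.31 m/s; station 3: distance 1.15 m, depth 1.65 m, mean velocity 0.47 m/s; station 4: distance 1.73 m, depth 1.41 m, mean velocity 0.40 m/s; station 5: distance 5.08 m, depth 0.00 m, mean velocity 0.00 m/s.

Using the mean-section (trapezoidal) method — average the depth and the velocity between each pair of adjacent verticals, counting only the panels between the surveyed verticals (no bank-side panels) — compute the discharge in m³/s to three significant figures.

1.23 m³/s

Panel 1-2: Δb = 0.45 m, d̄ = (0.00+0.87)/2 = 0.435, v̄ = (0.00+0.31)/2 = 0.155 → q = 0.45×0.435×0.155 = 0.03034 m³/s
Panel 2-3: Δb = 0.7 m, d̄ = (0.87+1.65)/2 = 1.26, v̄ = (0.31+0.47)/2 = 0.39 → q = 0.7×1.26×0.39 = 0.3440 m³/s
Panel 3-4: Δb = 0.58 m, d̄ = (1.65+1.41)/2 = 1.53, v̄ = (0.47+0.40)/2 = 0.435 → q = 0.58×1.53×0.435 = 0.3860 m³/s
Panel 4-5: Δb = 3.35 m, d̄ = (1.41+0.00)/2 = 0.705, v̄ = (0.40+0.00)/2 = 0.2 → q = 3.35×0.705×0.2 = 0.4724 m³/s
Q = Σ q = 1.233 m³/s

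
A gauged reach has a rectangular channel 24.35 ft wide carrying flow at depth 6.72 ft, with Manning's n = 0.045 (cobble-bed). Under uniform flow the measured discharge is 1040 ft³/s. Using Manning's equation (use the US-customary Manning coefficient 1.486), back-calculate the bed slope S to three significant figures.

0.00525

A = b·y = 24.35 × 6.72 = 163.6 ft²
P = b + 2y = 24.35 + 2×6.72 = 37.79 ft
R = A/P = 163.6/37.79 = 4.330 ft
S = (Q·n / (1.486·A·R^(2/3)))² = (1040×0.045 / (1.486×163.6×2.657))² = 0.005249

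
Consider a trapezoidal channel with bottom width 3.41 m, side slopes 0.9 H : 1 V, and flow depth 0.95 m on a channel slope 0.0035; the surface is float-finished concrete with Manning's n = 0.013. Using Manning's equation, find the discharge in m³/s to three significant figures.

14.2 m³/s

A = (b + z·y)·y = (3.41 + 0.9×0.95)×0.95 = 4.052 m²
P = b + 2y√(1+z²) = 3.41 + 2×0.95×√(1+0.9²) = 5.966 m
R = A/P = 4.052/5.966 = 0.6791 m
Q = (1/n)·A·R^(2/3)·S^(1/2) = (1/0.013) × 4.052 × 0.6791^(2/3) × 0.0035^(1/2) = 14.25 m³/s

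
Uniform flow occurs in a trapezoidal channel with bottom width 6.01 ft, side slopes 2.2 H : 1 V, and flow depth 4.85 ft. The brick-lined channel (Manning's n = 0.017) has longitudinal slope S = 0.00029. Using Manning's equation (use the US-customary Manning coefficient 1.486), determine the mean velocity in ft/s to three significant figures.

2.92 ft/s

A = (b + z·y)·y = (6.01 + 2.2×4.85)×4.85 = 80.90 ft²
P = b + 2y√(1+z²) = 6.01 + 2×4.85×√(1+2.2²) = 29.45 ft
R = A/P = 80.90/29.45 = 2.747 ft
Q = (1.486/n)·A·R^(2/3)·S^(1/2) = (1.486/0.017) × 80.90 × 2.747^(2/3) × 0.00029^(1/2) = 236.2 ft³/s
V = Q/A = 236.2/80.90 = 2.920 ft/s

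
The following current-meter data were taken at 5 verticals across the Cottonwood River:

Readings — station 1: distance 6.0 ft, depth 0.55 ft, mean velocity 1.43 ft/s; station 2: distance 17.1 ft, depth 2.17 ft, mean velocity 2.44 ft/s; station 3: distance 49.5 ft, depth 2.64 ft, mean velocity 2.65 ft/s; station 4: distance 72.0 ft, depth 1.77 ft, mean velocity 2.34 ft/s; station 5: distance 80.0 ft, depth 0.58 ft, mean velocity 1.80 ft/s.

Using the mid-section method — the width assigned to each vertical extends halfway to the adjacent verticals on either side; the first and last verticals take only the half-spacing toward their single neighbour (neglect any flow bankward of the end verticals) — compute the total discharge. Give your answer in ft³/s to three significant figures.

379 ft³/s

w_1 = (17.1 − 6.0)/2 = 5.55 ft; q_1 = 1.43 × 0.55 × 5.55 = 4.365 ft³/s
w_2 = (49.5 − 6.0)/2 = 21.75 ft; q_2 = 2.44 × 2.17 × 21.75 = 115.2 ft³/s
w_3 = (72.0 − 17.1)/2 = 27.45 ft; q_3 = 2.65 × 2.64 × 27.45 = 192.0 ft³/s
w_4 = (80.0 − 49.5)/2 = 15.25 ft; q_4 = 2.34 × 1.77 × 15.25 = 63.16 ft³/s
w_5 = (80.0 − 72.0)/2 = 4 ft; q_5 = 1.80 × 0.58 × 4 = 4.176 ft³/s
Q = Σ qᵢ = 378.9 ft³/s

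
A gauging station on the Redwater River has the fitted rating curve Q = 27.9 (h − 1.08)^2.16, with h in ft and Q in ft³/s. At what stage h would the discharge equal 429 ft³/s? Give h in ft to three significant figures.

h − h₀ = (Q/C)^(1/b) = (429/27.9)^(1/2.16) = 3.544 ft
h = 1.08 + 3.544 = 4.624 ft

4.62 ft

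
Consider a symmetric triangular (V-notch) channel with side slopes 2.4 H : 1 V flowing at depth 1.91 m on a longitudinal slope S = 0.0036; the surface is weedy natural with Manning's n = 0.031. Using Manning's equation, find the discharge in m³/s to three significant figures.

A = z·y² = 2.4×1.91² = 8.755 m²
P = 2y√(1+z²) = 2×1.91×√(1+2.4²) = 9.932 m
R = A/P = 8.755/9.932 = 0.8815 m
Q = (1/n)·A·R^(2/3)·S^(1/2) = (1/0.031) × 8.755 × 0.8815^(2/3) × 0.0036^(1/2) = 15.58 m³/s

15.6 m³/s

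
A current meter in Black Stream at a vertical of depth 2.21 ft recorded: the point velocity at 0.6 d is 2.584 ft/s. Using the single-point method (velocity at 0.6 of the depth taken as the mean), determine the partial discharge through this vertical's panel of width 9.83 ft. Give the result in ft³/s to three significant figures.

v̄ = v₀.₆ = 2.584 ft/s
q = v̄ × d × w = 2.584 × 2.21 × 9.83 = 56.14 ft³/s

56.1 ft³/s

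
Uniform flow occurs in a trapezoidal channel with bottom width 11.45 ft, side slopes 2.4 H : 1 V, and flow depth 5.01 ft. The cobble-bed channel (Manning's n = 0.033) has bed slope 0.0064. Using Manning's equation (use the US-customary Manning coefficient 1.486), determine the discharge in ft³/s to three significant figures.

908 ft³/s

A = (b + z·y)·y = (11.45 + 2.4×5.01)×5.01 = 117.6 ft²
P = b + 2y√(1+z²) = 11.45 + 2×5.01×√(1+2.4²) = 37.50 ft
R = A/P = 117.6/37.50 = 3.136 ft
Q = (1.486/n)·A·R^(2/3)·S^(1/2) = (1.486/0.033) × 117.6 × 3.136^(2/3) × 0.0064^(1/2) = 907.7 ft³/s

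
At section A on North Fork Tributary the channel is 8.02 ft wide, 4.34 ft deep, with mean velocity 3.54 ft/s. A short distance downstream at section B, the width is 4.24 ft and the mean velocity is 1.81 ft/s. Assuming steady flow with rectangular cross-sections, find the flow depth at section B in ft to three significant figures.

Q = A₁V₁ = (8.02×4.34) × 3.54 = 123.2 ft³/s
d₂ = Q/(b₂ V₂) = 123.2/(4.24×1.81) = 16.06 ft

16.1 ft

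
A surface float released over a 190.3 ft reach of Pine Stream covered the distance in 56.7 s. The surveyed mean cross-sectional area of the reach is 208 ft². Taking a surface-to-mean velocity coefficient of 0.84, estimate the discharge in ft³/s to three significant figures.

586 ft³/s

v_surface = L / t̄ = 190.3 / 56.7 = 3.356 ft/s
v_mean = 0.84 × 3.356 = 2.819 ft/s
Q = A × v_mean = 208 × 2.819 = 586.4 ft³/s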